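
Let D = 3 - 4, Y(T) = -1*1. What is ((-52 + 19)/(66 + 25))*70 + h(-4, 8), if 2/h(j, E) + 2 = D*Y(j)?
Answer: -356/13 ≈ -27.385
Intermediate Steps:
Y(T) = -1
D = -1
h(j, E) = -2 (h(j, E) = 2/(-2 - 1*(-1)) = 2/(-2 + 1) = 2/(-1) = 2*(-1) = -2)
((-52 + 19)/(66 + 25))*70 + h(-4, 8) = ((-52 + 19)/(66 + 25))*70 - 2 = -33/91*70 - 2 = -330/13 - 2 = -356/13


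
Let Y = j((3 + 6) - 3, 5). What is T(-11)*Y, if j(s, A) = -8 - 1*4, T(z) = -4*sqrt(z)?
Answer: 48*I*sqrt(11) ≈ 159.2*I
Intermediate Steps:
j(s, A) = -12 (j(s, A) = -8 - 4 = -12)
Y = -12
T(-11)*Y = -4*I*sqrt(11)*(-12) = 48*I*sqrt(11)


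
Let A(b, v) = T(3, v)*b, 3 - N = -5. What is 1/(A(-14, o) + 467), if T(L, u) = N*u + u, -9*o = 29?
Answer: 1/873 ≈ 0.0011455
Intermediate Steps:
o = -29/9 (o = -⅑*29 = -29/9 ≈ -3.2222)
N = 8 (N = 3 - 1*(-5) = 3 + 5 = 8)
T(L, u) = 9*u (T(L, u) = 8*u + u = 9*u)
A(b, v) = 9*b*v (A(b, v) = (9*v)*b = 9*b*v)
1/(A(-14, o) + 467) = 1/(9*(-14)*(-29/9) + 467) = 1/(406 + 467) = 1/873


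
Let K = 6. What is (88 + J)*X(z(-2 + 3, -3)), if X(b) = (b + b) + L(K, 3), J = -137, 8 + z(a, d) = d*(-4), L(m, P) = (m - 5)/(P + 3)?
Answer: -2401/6 ≈ -400.17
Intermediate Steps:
L(m, P) = (-5 + m)/(3 + P)
z(a, d) = -8 - 4*d (z(a, d) = -8 + d*(-4) = -8 - 4*d)
X(b) = ⅙ + 2*b (X(b) = (b + b) + (-5 + 6)/(3 + 3) = 2*b + 1/6 = 2*b + (⅙)*1 = 2*b + ⅙ = ⅙ + 2*b)
(88 + J)*X(z(-2 + 3, -3)) = (88 - 137)*(⅙ + 2*(-8 - 4*(-3))) = -49*(⅙ + 2*(-8 + 12)) = -49*(⅙ + 2*4) = -49*(⅙ + 8) = -49*49/6 = -2401/6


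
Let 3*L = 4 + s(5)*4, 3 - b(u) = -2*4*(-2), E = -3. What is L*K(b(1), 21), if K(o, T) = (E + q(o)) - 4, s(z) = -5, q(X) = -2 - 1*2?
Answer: 176/3 ≈ 58.667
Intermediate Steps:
q(X) = -4 (q(X) = -2 - 2 = -4)
b(u) = -13 (b(u) = 3 - (-2*4)*(-2) = 3 - (-8)*(-2) = 3 - 1*16 = 3 - 16 = -13)
K(o, T) = -11 (K(o, T) = (-3 - 4) - 4 = -7 - 4 = -11)
L = -16/3 (L = (4 - 5*4)/3 = (4 - 20)/3 = (⅓)*(-16) = -16/3 ≈ -5.3333)
L*K(b(1), 21) = -16/3*(-11) = 176/3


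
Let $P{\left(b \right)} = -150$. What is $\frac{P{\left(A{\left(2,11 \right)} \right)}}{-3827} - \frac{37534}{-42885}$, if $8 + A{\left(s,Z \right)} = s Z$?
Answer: $\frac{150075368}{164120895} \approx 0.91442$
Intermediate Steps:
$A{\left(s,Z \right)} = -8 + Z s$ ($A{\left(s,Z \right)} = -8 + s Z = -8 + Z s$)
$\frac{P{\left(A{\left(2,11 \right)} \right)}}{-3827} - \frac{37534}{-42885} = - \frac{150}{-3827} - \frac{37534}{-42885} = \left(-150\right) \left(- \frac{1}{3827}\right) - - \frac{37534}{42885} = \frac{150}{3827} + \frac{37534}{42885} = \frac{150075368}{164120895}$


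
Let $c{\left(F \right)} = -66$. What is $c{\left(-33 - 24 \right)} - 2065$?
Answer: $-2131$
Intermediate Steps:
$c{\left(-33 - 24 \right)} - 2065 = -66 - 2065 = -2131$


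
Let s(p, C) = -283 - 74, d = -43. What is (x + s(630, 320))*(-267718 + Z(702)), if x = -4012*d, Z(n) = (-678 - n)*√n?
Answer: -46090063162 - 712738260*√78 ≈ -5.2385e+10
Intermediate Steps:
s(p, C) = -357
Z(n) = √n*(-678 - n)
x = 172516 (x = -4012*(-43) = 172516)
(x + s(630, 320))*(-267718 + Z(702)) = (172516 - 357)*(-267718 + √702*(-678 - 1*702)) = 172159*(-267718 + (3*√78)*(-678 - 702)) = 172159*(-267718 + (3*√78)*(-1380)) = 172159*(-267718 - 4140*√78) = -46090063162 - 712738260*√78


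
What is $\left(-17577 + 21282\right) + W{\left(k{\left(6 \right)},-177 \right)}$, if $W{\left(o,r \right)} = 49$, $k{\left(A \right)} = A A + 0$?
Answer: $3754$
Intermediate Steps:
$k{\left(A \right)} = A^{2}$ ($k{\left(A \right)} = A^{2} + 0 = A^{2}$)
$\left(-17577 + 21282\right) + W{\left(k{\left(6 \right)},-177 \right)} = \left(-17577 + 21282\right) + 49 = 3705 + 49 = 3754$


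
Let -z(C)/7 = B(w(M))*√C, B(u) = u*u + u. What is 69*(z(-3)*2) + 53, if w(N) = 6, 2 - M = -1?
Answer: 53 - 40572*I*√3 ≈ 53.0 - 70273.0*I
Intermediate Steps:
M = 3 (M = 2 - 1*(-1) = 2 + 1 = 3)
B(u) = u + u² (B(u) = u² + u = u + u²)
z(C) = -294*√C (z(C) = -7*6*(1 + 6)*√C = -7*6*7*√C = -294*√C)
69*(z(-3)*2) + 53 = 69*(-294*I*√3*2) + 53 = 69*(-588*I*√3) + 53 = -40572*I*√3 + 53 = 53 - 40572*I*√3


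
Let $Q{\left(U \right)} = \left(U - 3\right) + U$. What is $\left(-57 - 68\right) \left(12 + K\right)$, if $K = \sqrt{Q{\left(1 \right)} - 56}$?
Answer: $-1500 - 125 i \sqrt{57} \approx -1500.0 - 943.73 i$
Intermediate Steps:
$Q{\left(U \right)} = -3 + 2 U$ ($Q{\left(U \right)} = \left(-3 + U\right) + U = -3 + 2 U$)
$K = i \sqrt{57}$ ($K = \sqrt{\left(-3 + 2 \cdot 1\right) - 56} = \sqrt{\left(-3 + 2\right) - 56} = \sqrt{-1 - 56} = \sqrt{-57} = i \sqrt{57} \approx 7.5498 i$)
$\left(-57 - 68\right) \left(12 + K\right) = \left(-57 - 68\right) \left(12 + i \sqrt{57}\right) = - 125 \left(12 + i \sqrt{57}\right) = -1500 - 125 i \sqrt{57}$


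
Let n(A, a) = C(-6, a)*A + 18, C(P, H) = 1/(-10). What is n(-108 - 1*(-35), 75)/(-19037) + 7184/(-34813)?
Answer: -1376425769/6627350810 ≈ -0.20769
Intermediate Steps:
C(P, H) = -1/10
n(A, a) = 18 - A/10 (n(A, a) = -A/10 + 18 = 18 - A/10)
n(-108 - 1*(-35), 75)/(-19037) + 7184/(-34813) = (18 - (-108 - 1*(-35))/10)/(-19037) + 7184/(-34813) = (18 - (-108 + 35)/10)*(-1/19037) + 7184*(-1/34813) = (18 - 1/10*(-73))*(-1/19037) - 7184/34813 = (18 + 73/10)*(-1/19037) - 7184/34813 = (253/10)*(-1/19037) - 7184/34813 = -253/190370 - 7184/34813 = -1376425769/6627350810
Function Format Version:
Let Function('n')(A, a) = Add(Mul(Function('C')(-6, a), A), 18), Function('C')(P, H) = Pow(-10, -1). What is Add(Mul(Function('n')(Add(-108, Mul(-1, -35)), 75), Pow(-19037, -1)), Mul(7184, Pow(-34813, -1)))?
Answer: Rational(-1376425769, 6627350810) ≈ -0.20769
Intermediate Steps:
Function('C')(P, H) = Rational(-1, 10)
Function('n')(A, a) = Add(18, Mul(Rational(-1, 10), A)) (Function('n')(A, a) = Add(Mul(Rational(-1, 10), A), 18) = Add(18, Mul(Rational(-1, 10), A)))
Add(Mul(Function('n')(Add(-108, Mul(-1, -35)), 75), Pow(-19037, -1)), Mul(7184, Pow(-34813, -1))) = Add(Mul(Add(18, Mul(Rational(-1, 10), Add(-108, Mul(-1, -35)))), Pow(-19037, -1)), Mul(7184, Pow(-34813, -1))) = Add(Mul(Add(18, Mul(Rational(-1, 10), Add(-108, 35))), Rational(-1, 19037)), Mul(7184, Rational(-1, 34813))) = Add(Mul(Add(18, Mul(Rational(-1, 10), -73)), Rational(-1, 19037)), Rational(-7184, 34813)) = Add(Mul(Add(18, Rational(73, 10)), Rational(-1, 19037)), Rational(-7184, 34813)) = Add(Mul(Rational(253, 10), Rational(-1, 19037)), Rational(-7184, 34813)) = Add(Rational(-253, 190370), Rational(-7184, 34813)) = Rational(-1376425769, 6627350810)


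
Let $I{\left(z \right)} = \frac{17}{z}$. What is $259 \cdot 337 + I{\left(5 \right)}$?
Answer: $\frac{436432}{5} \approx 87286.0$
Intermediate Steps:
$259 \cdot 337 + I{\left(5 \right)} = 259 \cdot 337 + \frac{17}{5} = 87283 + 17 \cdot \frac{1}{5} = 87283 + \frac{17}{5} = \frac{436432}{5}$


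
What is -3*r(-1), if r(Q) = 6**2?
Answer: -108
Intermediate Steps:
r(Q) = 36
-3*r(-1) = -3*36 = -108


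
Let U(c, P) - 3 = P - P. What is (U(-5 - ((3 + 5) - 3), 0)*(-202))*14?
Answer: -8484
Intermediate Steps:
U(c, P) = 3 (U(c, P) = 3 + (P - P) = 3 + 0 = 3)
(U(-5 - ((3 + 5) - 3), 0)*(-202))*14 = (3*(-202))*14 = -606*14 = -8484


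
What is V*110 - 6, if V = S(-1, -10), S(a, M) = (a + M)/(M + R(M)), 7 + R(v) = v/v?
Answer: 557/8 ≈ 69.625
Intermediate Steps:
R(v) = -6 (R(v) = -7 + v/v = -7 + 1 = -6)
S(a, M) = (M + a)/(-6 + M) (S(a, M) = (a + M)/(M - 6) = (M + a)/(-6 + M))
V = 11/16 (V = (-10 - 1)/(-6 - 10) = -11/(-16) = -1/16*(-11) = 11/16 ≈ 0.68750)
V*110 - 6 = (11/16)*110 - 6 = 605/8 - 6 = 557/8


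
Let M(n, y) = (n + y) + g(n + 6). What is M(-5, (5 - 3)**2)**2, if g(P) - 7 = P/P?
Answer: 49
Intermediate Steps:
g(P) = 8 (g(P) = 7 + P/P = 7 + 1 = 8)
M(n, y) = 8 + n + y (M(n, y) = (n + y) + 8 = 8 + n + y)
M(-5, (5 - 3)**2)**2 = (8 - 5 + (5 - 3)**2)**2 = (8 - 5 + 2**2)**2 = (8 - 5 + 4)**2 = 7**2 = 49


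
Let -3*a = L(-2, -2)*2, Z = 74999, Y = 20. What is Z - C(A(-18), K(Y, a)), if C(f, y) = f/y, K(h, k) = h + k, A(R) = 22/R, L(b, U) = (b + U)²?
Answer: 6299927/84 ≈ 74999.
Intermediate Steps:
L(b, U) = (U + b)²
a = -32/3 (a = -(-2 - 2)²*2/3 = -(-4)²*2/3 = -16*2/3 = -⅓*32 = -32/3 ≈ -10.667)
Z - C(A(-18), K(Y, a)) = 74999 - 22/(-18)/(20 - 32/3) = 74999 - 22*(-1/18)/28/3 = 74999 - (-11)*3/(9*28) = 74999 - 1*(-11/84) = 74999 + 11/84 = 6299927/84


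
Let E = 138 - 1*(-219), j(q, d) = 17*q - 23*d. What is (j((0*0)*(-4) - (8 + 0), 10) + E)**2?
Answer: 81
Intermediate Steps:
j(q, d) = -23*d + 17*q
E = 357 (E = 138 + 219 = 357)
(j((0*0)*(-4) - (8 + 0), 10) + E)**2 = ((-23*10 + 17*((0*0)*(-4) - (8 + 0))) + 357)**2 = ((-230 + 17*(0*(-4) - 1*8)) + 357)**2 = ((-230 + 17*(0 - 8)) + 357)**2 = ((-230 + 17*(-8)) + 357)**2 = ((-230 - 136) + 357)**2 = (-366 + 357)**2 = (-9)**2 = 81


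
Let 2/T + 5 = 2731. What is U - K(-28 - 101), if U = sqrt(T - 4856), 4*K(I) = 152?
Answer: -38 + I*sqrt(9021324901)/1363 ≈ -38.0 + 69.685*I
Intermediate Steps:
T = 1/1363 (T = 2/(-5 + 2731) = 2/2726 = 2*(1/2726) = 1/1363 ≈ 0.00073368)
K(I) = 38 (K(I) = (1/4)*152 = 38)
U = I*sqrt(9021324901)/1363 (U = sqrt(1/1363 - 4856) = sqrt(-6618727/1363) = I*sqrt(9021324901)/1363 ≈ 69.685*I)
U - K(-28 - 101) = I*sqrt(9021324901)/1363 - 1*38 = I*sqrt(9021324901)/1363 - 38 = -38 + I*sqrt(9021324901)/1363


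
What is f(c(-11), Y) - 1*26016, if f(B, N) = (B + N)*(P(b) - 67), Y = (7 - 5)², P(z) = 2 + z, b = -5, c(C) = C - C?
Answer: -26296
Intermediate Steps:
c(C) = 0
Y = 4 (Y = 2² = 4)
f(B, N) = -70*B - 70*N (f(B, N) = (B + N)*((2 - 5) - 67) = (B + N)*(-3 - 67) = (B + N)*(-70) = -70*B - 70*N)
f(c(-11), Y) - 1*26016 = (-70*0 - 70*4) - 1*26016 = (0 - 280) - 26016 = -280 - 26016 = -26296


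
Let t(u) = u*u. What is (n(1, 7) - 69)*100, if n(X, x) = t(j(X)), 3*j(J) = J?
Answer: -62000/9 ≈ -6888.9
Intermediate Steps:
j(J) = J/3
t(u) = u**2
n(X, x) = X**2/9 (n(X, x) = (X/3)**2 = X**2/9)
(n(1, 7) - 69)*100 = ((1/9)*1**2 - 69)*100 = ((1/9)*1 - 69)*100 = (1/9 - 69)*100 = -620/9*100 = -62000/9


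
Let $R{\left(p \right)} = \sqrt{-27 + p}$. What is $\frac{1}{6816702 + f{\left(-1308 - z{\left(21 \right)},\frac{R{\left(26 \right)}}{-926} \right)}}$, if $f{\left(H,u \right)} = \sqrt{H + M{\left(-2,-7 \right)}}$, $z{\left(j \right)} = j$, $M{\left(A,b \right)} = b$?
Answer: $\frac{3408351}{23233713079070} - \frac{i \sqrt{334}}{23233713079070} \approx 1.467 \cdot 10^{-7} - 7.866 \cdot 10^{-13} i$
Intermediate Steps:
$f{\left(H,u \right)} = \sqrt{-7 + H}$ ($f{\left(H,u \right)} = \sqrt{H - 7} = \sqrt{-7 + H}$)
$\frac{1}{6816702 + f{\left(-1308 - z{\left(21 \right)},\frac{R{\left(26 \right)}}{-926} \right)}} = \frac{1}{6816702 + \sqrt{-7 - 1329}} = \frac{1}{6816702 + \sqrt{-1336}} = \frac{1}{6816702 + 2 i \sqrt{334}}$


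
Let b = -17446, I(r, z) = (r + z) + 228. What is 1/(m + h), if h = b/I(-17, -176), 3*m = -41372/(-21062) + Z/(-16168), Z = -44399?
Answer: -5959282280/2961089952403 ≈ -0.0020125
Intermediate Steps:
I(r, z) = 228 + r + z
m = 267339039/170265208 (m = (-41372/(-21062) - 44399/(-16168))/3 = (-41372*(-1/21062) - 44399*(-1/16168))/3 = (20686/10531 + 44399/16168)/3 = (⅓)*(802017117/170265208) = 267339039/170265208 ≈ 1.5701)
h = -17446/35 (h = -17446/(228 - 17 - 176) = -17446/35 ≈ -498.46)
1/(m + h) = 1/(267339039/170265208 - 17446/35) = 1/(-2961089952403/5959282280) = -5959282280/2961089952403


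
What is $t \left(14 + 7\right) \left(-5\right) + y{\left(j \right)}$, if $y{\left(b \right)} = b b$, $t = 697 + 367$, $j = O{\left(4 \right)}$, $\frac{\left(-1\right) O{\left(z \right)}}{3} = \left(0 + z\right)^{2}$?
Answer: $-109416$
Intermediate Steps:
$O{\left(z \right)} = - 3 z^{2}$ ($O{\left(z \right)} = - 3 \left(0 + z\right)^{2} = - 3 z^{2}$)
$j = -48$ ($j = - 3 \cdot 4^{2} = \left(-3\right) 16 = -48$)
$t = 1064$
$y{\left(b \right)} = b^{2}$
$t \left(14 + 7\right) \left(-5\right) + y{\left(j \right)} = 1064 \left(14 + 7\right) \left(-5\right) + \left(-48\right)^{2} = 1064 \cdot 21 \left(-5\right) + 2304 = 1064 \left(-105\right) + 2304 = -111720 + 2304 = -109416$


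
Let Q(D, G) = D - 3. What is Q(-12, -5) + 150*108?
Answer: 16185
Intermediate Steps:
Q(D, G) = -3 + D
Q(-12, -5) + 150*108 = (-3 - 12) + 150*108 = -15 + 16200 = 16185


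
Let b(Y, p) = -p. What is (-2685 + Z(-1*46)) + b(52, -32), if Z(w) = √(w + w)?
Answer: -2653 + 2*I*√23 ≈ -2653.0 + 9.5917*I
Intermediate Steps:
Z(w) = √2*√w (Z(w) = √(2*w) = √2*√w)
(-2685 + Z(-1*46)) + b(52, -32) = (-2685 + √2*√(-1*46)) - 1*(-32) = (-2685 + √2*√(-46)) + 32 = (-2685 + √2*(I*√46)) + 32 = (-2685 + 2*I*√23) + 32 = -2653 + 2*I*√23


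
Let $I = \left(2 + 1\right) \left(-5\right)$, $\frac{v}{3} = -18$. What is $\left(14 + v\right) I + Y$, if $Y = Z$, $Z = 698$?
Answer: $1298$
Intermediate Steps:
$v = -54$ ($v = 3 \left(-18\right) = -54$)
$I = -15$ ($I = 3 \left(-5\right) = -15$)
$Y = 698$
$\left(14 + v\right) I + Y = \left(14 - 54\right) \left(-15\right) + 698 = \left(-40\right) \left(-15\right) + 698 = 600 + 698 = 1298$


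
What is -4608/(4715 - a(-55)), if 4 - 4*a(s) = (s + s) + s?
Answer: -18432/18691 ≈ -0.98614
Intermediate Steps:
a(s) = 1 - 3*s/4 (a(s) = 1 - ((s + s) + s)/4 = 1 - (2*s + s)/4 = 1 - 3*s/4)
-4608/(4715 - a(-55)) = -4608/(4715 - (1 - ¾*(-55))) = -4608/(4715 - (1 + 165/4)) = -4608/(4715 - 1*169/4) = -4608/(4715 - 169/4) = -4608/18691/4 = -4608*4/18691 = -18432/18691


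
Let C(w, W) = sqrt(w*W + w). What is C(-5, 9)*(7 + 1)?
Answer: 40*I*sqrt(2) ≈ 56.569*I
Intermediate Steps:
C(w, W) = sqrt(w + W*w) (C(w, W) = sqrt(W*w + w) = sqrt(w + W*w))
C(-5, 9)*(7 + 1) = sqrt(-5*(1 + 9))*(7 + 1) = sqrt(-5*10)*8 = sqrt(-50)*8 = (5*I*sqrt(2))*8 = 40*I*sqrt(2)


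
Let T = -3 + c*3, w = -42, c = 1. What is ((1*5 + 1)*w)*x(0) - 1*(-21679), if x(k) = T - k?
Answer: 21679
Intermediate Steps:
T = 0 (T = -3 + 1*3 = -3 + 3 = 0)
x(k) = -k (x(k) = 0 - k = -k)
((1*5 + 1)*w)*x(0) - 1*(-21679) = ((1*5 + 1)*(-42))*(-1*0) - 1*(-21679) = ((5 + 1)*(-42))*0 + 21679 = (6*(-42))*0 + 21679 = -252*0 + 21679 = 0 + 21679 = 21679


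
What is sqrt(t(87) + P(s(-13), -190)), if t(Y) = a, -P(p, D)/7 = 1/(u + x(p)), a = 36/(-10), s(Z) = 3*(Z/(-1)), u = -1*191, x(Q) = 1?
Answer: I*sqrt(128630)/190 ≈ 1.8876*I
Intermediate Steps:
u = -191
s(Z) = -3*Z (s(Z) = 3*(Z*(-1)) = 3*(-Z) = -3*Z)
a = -18/5 (a = 36*(-1/10) = -18/5 ≈ -3.6000)
P(p, D) = 7/190 (P(p, D) = -7/(-191 + 1) = -7/(-190) = -7*(-1/190) = 7/190)
t(Y) = -18/5
sqrt(t(87) + P(s(-13), -190)) = sqrt(-18/5 + 7/190) = sqrt(-677/190) = I*sqrt(128630)/190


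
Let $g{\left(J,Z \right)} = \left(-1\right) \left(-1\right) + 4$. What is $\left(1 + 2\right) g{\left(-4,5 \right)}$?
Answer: $15$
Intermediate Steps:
$g{\left(J,Z \right)} = 5$ ($g{\left(J,Z \right)} = 1 + 4 = 5$)
$\left(1 + 2\right) g{\left(-4,5 \right)} = \left(1 + 2\right) 5 = 3 \cdot 5 = 15$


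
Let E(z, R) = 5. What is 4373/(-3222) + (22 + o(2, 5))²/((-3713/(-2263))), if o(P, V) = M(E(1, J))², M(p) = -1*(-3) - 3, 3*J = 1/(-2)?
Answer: 3512793875/11963286 ≈ 293.63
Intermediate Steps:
J = -⅙ (J = (⅓)/(-2) = (⅓)*(-½) = -⅙ ≈ -0.16667)
M(p) = 0 (M(p) = 3 - 3 = 0)
o(P, V) = 0 (o(P, V) = 0² = 0)
4373/(-3222) + (22 + o(2, 5))²/((-3713/(-2263))) = 4373/(-3222) + (22 + 0)²/((-3713/(-2263))) = 4373*(-1/3222) + 22²/((-3713*(-1/2263))) = -4373/3222 + 484/(3713/2263) = -4373/3222 + 484*(2263/3713) = -4373/3222 + 1095292/3713 = 3512793875/11963286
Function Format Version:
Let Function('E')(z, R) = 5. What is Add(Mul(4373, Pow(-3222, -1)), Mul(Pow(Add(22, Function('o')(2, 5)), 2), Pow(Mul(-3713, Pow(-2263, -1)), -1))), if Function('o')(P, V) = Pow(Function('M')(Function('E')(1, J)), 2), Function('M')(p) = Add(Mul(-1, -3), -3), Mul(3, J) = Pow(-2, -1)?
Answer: Rational(3512793875, 11963286) ≈ 293.63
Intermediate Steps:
J = Rational(-1, 6) (J = Mul(Rational(1, 3), Pow(-2, -1)) = Mul(Rational(1, 3), Rational(-1, 2)) = Rational(-1, 6) ≈ -0.16667)
Function('M')(p) = 0 (Function('M')(p) = Add(3, -3) = 0)
Function('o')(P, V) = 0 (Function('o')(P, V) = Pow(0, 2) = 0)
Add(Mul(4373, Pow(-3222, -1)), Mul(Pow(Add(22, Function('o')(2, 5)), 2), Pow(Mul(-3713, Pow(-2263, -1)), -1))) = Add(Mul(4373, Pow(-3222, -1)), Mul(Pow(Add(22, 0), 2), Pow(Mul(-3713, Pow(-2263, -1)), -1))) = Add(Mul(4373, Rational(-1, 3222)), Mul(Pow(22, 2), Pow(Mul(-3713, Rational(-1, 2263)), -1))) = Add(Rational(-4373, 3222), Mul(484, Pow(Rational(3713, 2263), -1))) = Add(Rational(-4373, 3222), Mul(484, Rational(2263, 3713))) = Add(Rational(-4373, 3222), Rational(1095292, 3713)) = Rational(3512793875, 11963286)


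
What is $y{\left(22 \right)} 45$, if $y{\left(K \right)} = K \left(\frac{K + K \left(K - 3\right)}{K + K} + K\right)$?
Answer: $31680$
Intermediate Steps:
$y{\left(K \right)} = K \left(K + \frac{K + K \left(-3 + K\right)}{2 K}\right)$ ($y{\left(K \right)} = K \left(\frac{K + K \left(-3 + K\right)}{2 K} + K\right) = K \left(K + \frac{K + K \left(-3 + K\right)}{2 K}\right)$)
$y{\left(22 \right)} 45 = \frac{1}{2} \cdot 22 \left(-2 + 3 \cdot 22\right) 45 = \frac{1}{2} \cdot 22 \left(-2 + 66\right) 45 = \frac{1}{2} \cdot 22 \cdot 64 \cdot 45 = 704 \cdot 45 = 31680$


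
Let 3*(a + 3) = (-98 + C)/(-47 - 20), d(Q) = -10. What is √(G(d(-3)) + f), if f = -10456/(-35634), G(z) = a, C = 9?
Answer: I*√358436051270/397913 ≈ 1.5046*I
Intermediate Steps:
a = -514/201 (a = -3 + ((-98 + 9)/(-47 - 20))/3 = -3 + (-89/(-67))/3 = -3 + (-89*(-1/67))/3 = -3 + (⅓)*(89/67) = -3 + 89/201 = -514/201 ≈ -2.5572)
G(z) = -514/201
f = 5228/17817 (f = -10456*(-1/35634) = 5228/17817 ≈ 0.29343)
√(G(d(-3)) + f) = √(-514/201 + 5228/17817) = √(-900790/397913) = I*√358436051270/397913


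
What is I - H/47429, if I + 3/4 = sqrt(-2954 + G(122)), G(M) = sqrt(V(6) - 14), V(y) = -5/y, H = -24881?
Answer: -42763/189716 + sqrt(-106344 + 6*I*sqrt(534))/6 ≈ -0.18997 + 54.351*I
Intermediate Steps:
G(M) = I*sqrt(534)/6 (G(M) = sqrt(-5/6 - 14) = sqrt(-89/6) = I*sqrt(534)/6)
I = -3/4 + sqrt(-2954 + I*sqrt(534)/6) ≈ -0.71457 + 54.351*I
I - H/47429 = (-3/4 + sqrt(-106344 + 6*I*sqrt(534))/6) - (-24881)/47429 = (-3/4 + sqrt(-106344 + 6*I*sqrt(534))/6) - 1*(-24881/47429) = (-3/4 + sqrt(-106344 + 6*I*sqrt(534))/6) + 24881/47429 = -42763/189716 + sqrt(-106344 + 6*I*sqrt(534))/6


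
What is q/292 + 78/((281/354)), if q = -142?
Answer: 4011401/41026 ≈ 97.777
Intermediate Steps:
q/292 + 78/((281/354)) = -142/292 + 78/((281/354)) = -142*1/292 + 78/((281*(1/354))) = -71/146 + 78/(281/354) = -71/146 + 78*(354/281) = -71/146 + 27612/281 = 4011401/41026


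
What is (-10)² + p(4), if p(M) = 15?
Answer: 115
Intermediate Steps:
(-10)² + p(4) = (-10)² + 15 = 100 + 15 = 115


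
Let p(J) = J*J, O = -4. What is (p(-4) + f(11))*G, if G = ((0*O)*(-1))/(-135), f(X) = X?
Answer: 0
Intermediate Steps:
p(J) = J²
G = 0 (G = ((0*(-4))*(-1))/(-135) = (0*(-1))*(-1/135) = 0*(-1/135) = 0)
(p(-4) + f(11))*G = ((-4)² + 11)*0 = (16 + 11)*0 = 27*0 = 0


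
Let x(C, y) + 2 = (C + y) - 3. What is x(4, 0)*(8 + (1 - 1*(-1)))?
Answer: -10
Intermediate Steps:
x(C, y) = -5 + C + y (x(C, y) = -2 + ((C + y) - 3) = -2 + (-3 + C + y) = -5 + C + y)
x(4, 0)*(8 + (1 - 1*(-1))) = (-5 + 4 + 0)*(8 + (1 - 1*(-1))) = -(8 + (1 + 1)) = -(8 + 2) = -1*10 = -10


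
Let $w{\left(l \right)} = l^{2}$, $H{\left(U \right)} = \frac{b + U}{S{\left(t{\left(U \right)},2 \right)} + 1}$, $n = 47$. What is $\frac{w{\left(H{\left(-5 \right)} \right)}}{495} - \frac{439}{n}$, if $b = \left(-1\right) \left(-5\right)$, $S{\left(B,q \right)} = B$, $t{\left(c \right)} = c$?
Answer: $- \frac{439}{47} \approx -9.3404$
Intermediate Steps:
$b = 5$
$H{\left(U \right)} = \frac{5 + U}{1 + U}$ ($H{\left(U \right)} = \frac{5 + U}{U + 1} = \frac{5 + U}{1 + U}$)
$\frac{w{\left(H{\left(-5 \right)} \right)}}{495} - \frac{439}{n} = \frac{\left(\frac{5 - 5}{1 - 5}\right)^{2}}{495} - \frac{439}{47} = \left(\frac{1}{-4} \cdot 0\right)^{2} \cdot \frac{1}{495} - \frac{439}{47} = \left(\left(- \frac{1}{4}\right) 0\right)^{2} \cdot \frac{1}{495} - \frac{439}{47} = 0^{2} \cdot \frac{1}{495} - \frac{439}{47} = 0 \cdot \frac{1}{495} - \frac{439}{47} = 0 - \frac{439}{47} = - \frac{439}{47}$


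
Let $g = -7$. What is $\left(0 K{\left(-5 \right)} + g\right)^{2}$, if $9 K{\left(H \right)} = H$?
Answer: $49$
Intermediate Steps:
$K{\left(H \right)} = \frac{H}{9}$
$\left(0 K{\left(-5 \right)} + g\right)^{2} = \left(0 \cdot \frac{1}{9} \left(-5\right) - 7\right)^{2} = \left(0 \left(- \frac{5}{9}\right) - 7\right)^{2} = \left(0 - 7\right)^{2} = \left(-7\right)^{2} = 49$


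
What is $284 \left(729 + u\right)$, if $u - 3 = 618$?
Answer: $383400$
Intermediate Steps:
$u = 621$ ($u = 3 + 618 = 621$)
$284 \left(729 + u\right) = 284 \left(729 + 621\right) = 284 \cdot 1350 = 383400$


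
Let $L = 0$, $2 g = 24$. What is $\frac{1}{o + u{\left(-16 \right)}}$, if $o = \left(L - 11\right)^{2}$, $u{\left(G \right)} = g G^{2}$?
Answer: $\frac{1}{3193} \approx 0.00031319$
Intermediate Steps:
$g = 12$ ($g = \frac{1}{2} \cdot 24 = 12$)
$u{\left(G \right)} = 12 G^{2}$
$o = 121$ ($o = \left(0 - 11\right)^{2} = \left(-11\right)^{2} = 121$)
$\frac{1}{o + u{\left(-16 \right)}} = \frac{1}{121 + 12 \left(-16\right)^{2}} = \frac{1}{121 + 12 \cdot 256} = \frac{1}{121 + 3072} = \frac{1}{3193}$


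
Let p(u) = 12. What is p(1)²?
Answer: 144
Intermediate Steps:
p(1)² = 12² = 144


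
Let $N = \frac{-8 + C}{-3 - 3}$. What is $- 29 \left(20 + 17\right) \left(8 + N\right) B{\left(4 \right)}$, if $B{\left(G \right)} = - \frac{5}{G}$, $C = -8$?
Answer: $\frac{42920}{3} \approx 14307.0$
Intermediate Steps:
$N = \frac{8}{3}$ ($N = \frac{-8 - 8}{-3 - 3} = - \frac{16}{-6} = \left(-16\right) \left(- \frac{1}{6}\right) = \frac{8}{3} \approx 2.6667$)
$- 29 \left(20 + 17\right) \left(8 + N\right) B{\left(4 \right)} = - 29 \left(20 + 17\right) \left(8 + \frac{8}{3}\right) \left(- \frac{5}{4}\right) = - 29 \cdot 37 \cdot \frac{32}{3} \left(\left(-5\right) \frac{1}{4}\right) = \left(-29\right) \frac{1184}{3} \left(- \frac{5}{4}\right) = \left(- \frac{34336}{3}\right) \left(- \frac{5}{4}\right) = \frac{42920}{3}$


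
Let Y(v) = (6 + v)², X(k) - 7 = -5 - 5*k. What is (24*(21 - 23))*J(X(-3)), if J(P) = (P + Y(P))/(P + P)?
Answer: -13104/17 ≈ -770.82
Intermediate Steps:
X(k) = 2 - 5*k (X(k) = 7 + (-5 - 5*k) = 2 - 5*k)
J(P) = (P + (6 + P)²)/(2*P) (J(P) = (P + (6 + P)²)/(P + P) = (P + (6 + P)²)/((2*P)) = (P + (6 + P)²)*(1/(2*P)) = (P + (6 + P)²)/(2*P))
(24*(21 - 23))*J(X(-3)) = (24*(21 - 23))*(((2 - 5*(-3)) + (6 + (2 - 5*(-3)))²)/(2*(2 - 5*(-3)))) = (24*(-2))*(((2 + 15) + (6 + (2 + 15))²)/(2*(2 + 15))) = -24*(17 + (6 + 17)²)/17 = -24*(17 + 23²)/17 = -24*(17 + 529)/17 = -24*546/17 = -48*273/17 = -13104/17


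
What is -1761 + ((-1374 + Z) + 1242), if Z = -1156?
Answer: -3049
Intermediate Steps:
-1761 + ((-1374 + Z) + 1242) = -1761 + ((-1374 - 1156) + 1242) = -1761 + (-2530 + 1242) = -1761 - 1288 = -3049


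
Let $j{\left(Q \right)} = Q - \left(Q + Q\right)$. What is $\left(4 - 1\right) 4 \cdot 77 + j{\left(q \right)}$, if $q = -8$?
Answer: $932$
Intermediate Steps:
$j{\left(Q \right)} = - Q$ ($j{\left(Q \right)} = Q - 2 Q = - Q$)
$\left(4 - 1\right) 4 \cdot 77 + j{\left(q \right)} = \left(4 - 1\right) 4 \cdot 77 - -8 = 3 \cdot 4 \cdot 77 + 8 = 12 \cdot 77 + 8 = 924 + 8 = 932$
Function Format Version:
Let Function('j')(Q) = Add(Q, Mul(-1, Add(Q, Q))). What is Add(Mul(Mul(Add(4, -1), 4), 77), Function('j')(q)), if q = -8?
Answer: 932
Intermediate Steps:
Function('j')(Q) = Mul(-1, Q) (Function('j')(Q) = Add(Q, Mul(-1, Mul(2, Q))) = Add(Q, Mul(-2, Q)) = Mul(-1, Q))
Add(Mul(Mul(Add(4, -1), 4), 77), Function('j')(q)) = Add(Mul(Mul(Add(4, -1), 4), 77), Mul(-1, -8)) = Add(Mul(Mul(3, 4), 77), 8) = Add(Mul(12, 77), 8) = Add(924, 8) = 932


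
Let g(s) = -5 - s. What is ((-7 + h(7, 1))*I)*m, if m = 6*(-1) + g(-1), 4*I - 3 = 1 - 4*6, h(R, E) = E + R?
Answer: 50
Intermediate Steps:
I = -5 (I = 3/4 + (1 - 4*6)/4 = 3/4 + (1 - 24)/4 = 3/4 + (1/4)*(-23) = 3/4 - 23/4 = -5)
m = -10 (m = 6*(-1) + (-5 - 1*(-1)) = -6 + (-5 + 1) = -6 - 4 = -10)
((-7 + h(7, 1))*I)*m = ((-7 + (1 + 7))*(-5))*(-10) = ((-7 + 8)*(-5))*(-10) = (1*(-5))*(-10) = -5*(-10) = 50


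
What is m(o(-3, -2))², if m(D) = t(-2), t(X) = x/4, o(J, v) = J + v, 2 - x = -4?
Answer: 9/4 ≈ 2.2500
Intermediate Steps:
x = 6 (x = 2 - 1*(-4) = 2 + 4 = 6)
t(X) = 3/2 (t(X) = 6/4 = 6*(¼) = 3/2)
m(D) = 3/2
m(o(-3, -2))² = (3/2)² = 9/4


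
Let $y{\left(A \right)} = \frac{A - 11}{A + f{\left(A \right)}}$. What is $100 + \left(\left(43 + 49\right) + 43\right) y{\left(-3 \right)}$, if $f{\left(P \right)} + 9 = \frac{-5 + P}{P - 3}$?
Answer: $\frac{4435}{16} \approx 277.19$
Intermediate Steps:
$f{\left(P \right)} = -9 + \frac{-5 + P}{-3 + P}$ ($f{\left(P \right)} = -9 + \frac{-5 + P}{P - 3} = -9 + \frac{-5 + P}{-3 + P}$)
$y{\left(A \right)} = \frac{-11 + A}{A + \frac{2 \left(11 - 4 A\right)}{-3 + A}}$ ($y{\left(A \right)} = \frac{A - 11}{A + \frac{2 \left(11 - 4 A\right)}{-3 + A}} = \frac{-11 + A}{A + \frac{2 \left(11 - 4 A\right)}{-3 + A}}$)
$100 + \left(\left(43 + 49\right) + 43\right) y{\left(-3 \right)} = 100 + \left(\left(43 + 49\right) + 43\right) \frac{\left(-11 - 3\right) \left(-3 - 3\right)}{22 - -24 - 3 \left(-3 - 3\right)} = 100 + \left(92 + 43\right) \frac{1}{22 + 24 - -18} \left(-14\right) \left(-6\right) = 100 + 135 \frac{1}{22 + 24 + 18} \left(-14\right) \left(-6\right) = 100 + 135 \cdot \frac{1}{64} \left(-14\right) \left(-6\right) = 100 + 135 \cdot \frac{21}{16} = 100 + \frac{2835}{16} = \frac{4435}{16}$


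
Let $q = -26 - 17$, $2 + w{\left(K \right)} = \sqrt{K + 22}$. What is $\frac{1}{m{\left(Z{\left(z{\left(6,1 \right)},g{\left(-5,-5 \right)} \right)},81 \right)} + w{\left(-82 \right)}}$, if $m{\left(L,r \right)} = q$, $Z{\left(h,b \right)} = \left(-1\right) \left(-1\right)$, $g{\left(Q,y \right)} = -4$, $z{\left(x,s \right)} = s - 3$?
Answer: $- \frac{3}{139} - \frac{2 i \sqrt{15}}{2085} \approx -0.021583 - 0.0037151 i$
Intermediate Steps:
$z{\left(x,s \right)} = -3 + s$ ($z{\left(x,s \right)} = s - 3 = -3 + s$)
$w{\left(K \right)} = -2 + \sqrt{22 + K}$ ($w{\left(K \right)} = -2 + \sqrt{K + 22} = -2 + \sqrt{22 + K}$)
$Z{\left(h,b \right)} = 1$
$q = -43$
$m{\left(L,r \right)} = -43$
$\frac{1}{m{\left(Z{\left(z{\left(6,1 \right)},g{\left(-5,-5 \right)} \right)},81 \right)} + w{\left(-82 \right)}} = \frac{1}{-43 - \left(2 - \sqrt{22 - 82}\right)} = \frac{1}{-43 - \left(2 - \sqrt{-60}\right)} = \frac{1}{-43 - \left(2 - 2 i \sqrt{15}\right)} = \frac{1}{-45 + 2 i \sqrt{15}}$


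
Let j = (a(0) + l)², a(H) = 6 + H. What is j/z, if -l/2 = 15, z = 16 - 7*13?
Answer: -192/25 ≈ -7.6800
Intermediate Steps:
z = -75 (z = 16 - 91 = -75)
l = -30 (l = -2*15 = -30)
j = 576 (j = ((6 + 0) - 30)² = (6 - 30)² = (-24)² = 576)
j/z = 576/(-75) = 576*(-1/75) = -192/25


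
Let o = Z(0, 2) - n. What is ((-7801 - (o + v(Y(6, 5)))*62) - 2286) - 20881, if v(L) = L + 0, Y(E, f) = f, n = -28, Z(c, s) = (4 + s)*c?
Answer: -33014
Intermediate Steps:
Z(c, s) = c*(4 + s)
o = 28 (o = 0*(4 + 2) - 1*(-28) = 0*6 + 28 = 0 + 28 = 28)
v(L) = L
((-7801 - (o + v(Y(6, 5)))*62) - 2286) - 20881 = ((-7801 - (28 + 5)*62) - 2286) - 20881 = ((-7801 - 33*62) - 2286) - 20881 = ((-7801 - 1*2046) - 2286) - 20881 = ((-7801 - 2046) - 2286) - 20881 = (-9847 - 2286) - 20881 = -12133 - 20881 = -33014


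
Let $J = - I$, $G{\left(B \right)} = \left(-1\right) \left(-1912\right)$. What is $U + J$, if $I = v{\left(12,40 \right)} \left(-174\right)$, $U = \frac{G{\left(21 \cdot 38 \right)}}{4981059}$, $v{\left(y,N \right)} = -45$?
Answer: $- \frac{39001690058}{4981059} \approx -7830.0$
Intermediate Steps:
$G{\left(B \right)} = 1912$
$U = \frac{1912}{4981059} \approx 0.00038385$
$I = 7830$ ($I = \left(-45\right) \left(-174\right) = 7830$)
$J = -7830$ ($J = \left(-1\right) 7830 = -7830$)
$U + J = \frac{1912}{4981059} - 7830 = - \frac{39001690058}{4981059}$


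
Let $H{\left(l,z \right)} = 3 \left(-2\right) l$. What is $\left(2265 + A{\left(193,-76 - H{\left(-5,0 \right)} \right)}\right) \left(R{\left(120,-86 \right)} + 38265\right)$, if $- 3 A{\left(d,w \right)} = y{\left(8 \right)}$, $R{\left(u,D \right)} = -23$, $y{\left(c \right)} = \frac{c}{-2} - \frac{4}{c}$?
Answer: $86675493$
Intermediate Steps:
$y{\left(c \right)} = - \frac{4}{c} - \frac{c}{2}$ ($y{\left(c \right)} = c \left(- \frac{1}{2}\right) - \frac{4}{c} = - \frac{c}{2} - \frac{4}{c} = - \frac{4}{c} - \frac{c}{2}$)
$H{\left(l,z \right)} = - 6 l$
$A{\left(d,w \right)} = \frac{3}{2}$ ($A{\left(d,w \right)} = - \frac{- \frac{4}{8} - 4}{3} = - \frac{\left(-4\right) \frac{1}{8} - 4}{3} = - \frac{- \frac{1}{2} - 4}{3} = \left(- \frac{1}{3}\right) \left(- \frac{9}{2}\right) = \frac{3}{2}$)
$\left(2265 + A{\left(193,-76 - H{\left(-5,0 \right)} \right)}\right) \left(R{\left(120,-86 \right)} + 38265\right) = \left(2265 + \frac{3}{2}\right) \left(-23 + 38265\right) = \frac{4533}{2} \cdot 38242 = 86675493$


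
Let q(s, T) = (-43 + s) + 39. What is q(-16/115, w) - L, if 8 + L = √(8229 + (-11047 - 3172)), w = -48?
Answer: 444/115 - I*√5990 ≈ 3.8609 - 77.395*I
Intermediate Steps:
q(s, T) = -4 + s
L = -8 + I*√5990 (L = -8 + √(8229 + (-11047 - 3172)) = -8 + √(8229 - 14219) = -8 + √(-5990) = -8 + I*√5990 ≈ -8.0 + 77.395*I)
q(-16/115, w) - L = (-4 - 16/115) - (-8 + I*√5990) = (-4 - 16*1/115) + (8 - I*√5990) = (-4 - 16/115) + (8 - I*√5990) = -476/115 + (8 - I*√5990) = 444/115 - I*√5990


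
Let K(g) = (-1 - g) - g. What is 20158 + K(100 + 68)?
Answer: 19821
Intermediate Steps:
K(g) = -1 - 2*g
20158 + K(100 + 68) = 20158 + (-1 - 2*(100 + 68)) = 20158 + (-1 - 2*168) = 20158 + (-1 - 336) = 20158 - 337 = 19821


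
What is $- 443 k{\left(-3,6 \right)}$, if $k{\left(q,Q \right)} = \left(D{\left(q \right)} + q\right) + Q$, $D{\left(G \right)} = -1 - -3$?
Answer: $-2215$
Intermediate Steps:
$D{\left(G \right)} = 2$ ($D{\left(G \right)} = -1 + 3 = 2$)
$k{\left(q,Q \right)} = 2 + Q + q$ ($k{\left(q,Q \right)} = \left(2 + q\right) + Q = 2 + Q + q$)
$- 443 k{\left(-3,6 \right)} = - 443 \left(2 + 6 - 3\right) = \left(-443\right) 5 = -2215$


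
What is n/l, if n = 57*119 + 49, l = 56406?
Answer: 488/4029 ≈ 0.12112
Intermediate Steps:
n = 6832 (n = 6783 + 49 = 6832)
n/l = 6832/56406 = 6832*(1/56406) = 488/4029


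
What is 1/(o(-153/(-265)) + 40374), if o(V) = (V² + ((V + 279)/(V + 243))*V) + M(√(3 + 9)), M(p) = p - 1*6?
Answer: 213339252415959802825/8612291371081134923276303 - 31708381190461250*√3/25836874113243404769828909 ≈ 2.4769e-5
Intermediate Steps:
M(p) = -6 + p (M(p) = p - 6 = -6 + p)
o(V) = -6 + V² + 2*√3 + V*(279 + V)/(243 + V) (o(V) = (V² + ((V + 279)/(V + 243))*V) + (-6 + √(3 + 9)) = (V² + ((279 + V)/(243 + V))*V) + (-6 + √12) = (V² + ((279 + V)/(243 + V))*V) + (-6 + 2*√3) = (V² + V*(279 + V)/(243 + V)) + (-6 + 2*√3) = -6 + V² + 2*√3 + V*(279 + V)/(243 + V))
1/(o(-153/(-265)) + 40374) = 1/((-1458 + (-153/(-265))³ + 244*(-153/(-265))² + 273*(-153/(-265)) + 486*√3 + 2*(-153/(-265))*√3)/(243 - 153/(-265)) + 40374) = 1/((-1458 + (-153*(-1/265))³ + 244*(-153*(-1/265))² + 273*(-153*(-1/265)) + 486*√3 + 2*(-153*(-1/265))*√3)/(243 - 153*(-1/265)) + 40374) = 1/((-1458 + (153/265)³ + 244*(153/265)² + 273*(153/265) + 486*√3 + 2*(153/265)*√3)/(243 + 153/265) + 40374) = 1/((-1458 + 3581577/18609625 + 244*(23409/70225) + 41769/265 + 486*√3 + 306*√3/265)/(64548/265) + 40374) = 1/(265*(-1458 + 3581577/18609625 + 5711796/70225 + 41769/265 + 486*√3 + 306*√3/265)/64548 + 40374) = 1/(265*(-22682397708/18609625 + 129096*√3/265)/64548 + 40374) = 1/((-630066603/125913425 + 2*√3) + 40374) = 1/(5082998554347/125913425 + 2*√3)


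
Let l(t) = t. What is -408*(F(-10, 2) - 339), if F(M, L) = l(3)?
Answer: 137088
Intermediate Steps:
F(M, L) = 3
-408*(F(-10, 2) - 339) = -408*(3 - 339) = -408*(-336) = 137088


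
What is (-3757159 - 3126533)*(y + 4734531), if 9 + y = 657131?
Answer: -37114478622876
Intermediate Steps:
y = 657122 (y = -9 + 657131 = 657122)
(-3757159 - 3126533)*(y + 4734531) = (-3757159 - 3126533)*(657122 + 4734531) = -6883692*5391653 = -37114478622876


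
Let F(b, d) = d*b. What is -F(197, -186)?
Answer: 36642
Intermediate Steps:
F(b, d) = b*d
-F(197, -186) = -197*(-186) = -1*(-36642) = 36642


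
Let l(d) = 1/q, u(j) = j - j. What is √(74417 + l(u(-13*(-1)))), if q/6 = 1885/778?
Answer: 2*√594946325805/5655 ≈ 272.79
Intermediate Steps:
q = 5655/389 (q = 6*(1885/778) = 5655/389 ≈ 14.537)
u(j) = 0
l(d) = 389/5655 (l(d) = 1/(5655/389) = 389/5655)
√(74417 + l(u(-13*(-1)))) = √(74417 + 389/5655) = √(420828524/5655) = 2*√594946325805/5655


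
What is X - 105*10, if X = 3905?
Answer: 2855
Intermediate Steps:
X - 105*10 = 3905 - 105*10 = 3905 - 1*1050 = 3905 - 1050 = 2855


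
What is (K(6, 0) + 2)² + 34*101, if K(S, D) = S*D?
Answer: 3438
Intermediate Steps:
K(S, D) = D*S
(K(6, 0) + 2)² + 34*101 = (0*6 + 2)² + 34*101 = (0 + 2)² + 3434 = 2² + 3434 = 4 + 3434 = 3438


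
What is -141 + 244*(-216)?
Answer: -52845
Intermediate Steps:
-141 + 244*(-216) = -141 - 52704 = -52845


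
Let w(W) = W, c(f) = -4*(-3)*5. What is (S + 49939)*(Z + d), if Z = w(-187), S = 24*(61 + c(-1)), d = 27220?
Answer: 1428504819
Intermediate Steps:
c(f) = 60 (c(f) = 12*5 = 60)
S = 2904 (S = 24*(61 + 60) = 24*121 = 2904)
Z = -187
(S + 49939)*(Z + d) = (2904 + 49939)*(-187 + 27220) = 52843*27033 = 1428504819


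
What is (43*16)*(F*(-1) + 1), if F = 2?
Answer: -688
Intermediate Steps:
(43*16)*(F*(-1) + 1) = (43*16)*(2*(-1) + 1) = 688*(-2 + 1) = 688*(-1) = -688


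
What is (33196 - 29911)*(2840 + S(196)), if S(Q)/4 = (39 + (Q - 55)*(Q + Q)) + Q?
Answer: 738691380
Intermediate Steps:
S(Q) = 156 + 4*Q + 8*Q*(-55 + Q) (S(Q) = 4*((39 + (Q - 55)*(Q + Q)) + Q) = 4*((39 + (-55 + Q)*(2*Q)) + Q) = 4*((39 + 2*Q*(-55 + Q)) + Q) = 4*(39 + Q + 2*Q*(-55 + Q)) = 156 + 4*Q + 8*Q*(-55 + Q))
(33196 - 29911)*(2840 + S(196)) = (33196 - 29911)*(2840 + (156 - 436*196 + 8*196²)) = 3285*(2840 + (156 - 85456 + 8*38416)) = 3285*(2840 + (156 - 85456 + 307328)) = 3285*(2840 + 222028) = 3285*224868 = 738691380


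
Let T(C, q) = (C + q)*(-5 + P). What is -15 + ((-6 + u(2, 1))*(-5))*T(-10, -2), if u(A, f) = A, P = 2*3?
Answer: -255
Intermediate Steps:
P = 6
T(C, q) = C + q (T(C, q) = (C + q)*(-5 + 6) = (C + q)*1 = C + q)
-15 + ((-6 + u(2, 1))*(-5))*T(-10, -2) = -15 + ((-6 + 2)*(-5))*(-10 - 2) = -15 - 4*(-5)*(-12) = -15 + 20*(-12) = -15 - 240 = -255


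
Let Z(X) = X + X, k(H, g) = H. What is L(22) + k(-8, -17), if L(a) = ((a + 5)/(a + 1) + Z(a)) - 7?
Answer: 694/23 ≈ 30.174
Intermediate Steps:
Z(X) = 2*X
L(a) = -7 + 2*a + (5 + a)/(1 + a) (L(a) = ((a + 5)/(a + 1) + 2*a) - 7 = ((5 + a)/(1 + a) + 2*a) - 7 = (2*a + (5 + a)/(1 + a)) - 7 = -7 + 2*a + (5 + a)/(1 + a))
L(22) + k(-8, -17) = 2*(-1 + 22**2 - 2*22)/(1 + 22) - 8 = 2*(-1 + 484 - 44)/23 - 8 = 2*(1/23)*439 - 8 = 878/23 - 8 = 694/23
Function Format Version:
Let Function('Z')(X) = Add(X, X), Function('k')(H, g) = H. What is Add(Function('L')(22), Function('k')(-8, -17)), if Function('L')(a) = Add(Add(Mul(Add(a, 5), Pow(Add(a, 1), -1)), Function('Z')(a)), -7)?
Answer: Rational(694, 23) ≈ 30.174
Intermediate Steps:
Function('Z')(X) = Mul(2, X)
Function('L')(a) = Add(-7, Mul(2, a), Mul(Pow(Add(1, a), -1), Add(5, a))) (Function('L')(a) = Add(Add(Mul(Add(a, 5), Pow(Add(a, 1), -1)), Mul(2, a)), -7) = Add(Add(Mul(Add(5, a), Pow(Add(1, a), -1)), Mul(2, a)), -7) = Add(Add(Mul(Pow(Add(1, a), -1), Add(5, a)), Mul(2, a)), -7) = Add(Add(Mul(2, a), Mul(Pow(Add(1, a), -1), Add(5, a))), -7) = Add(-7, Mul(2, a), Mul(Pow(Add(1, a), -1), Add(5, a))))
Add(Function('L')(22), Function('k')(-8, -17)) = Add(Mul(2, Pow(Add(1, 22), -1), Add(-1, Pow(22, 2), Mul(-2, 22))), -8) = Add(Mul(2, Pow(23, -1), Add(-1, 484, -44)), -8) = Add(Mul(2, Rational(1, 23), 439), -8) = Add(Rational(878, 23), -8) = Rational(694, 23)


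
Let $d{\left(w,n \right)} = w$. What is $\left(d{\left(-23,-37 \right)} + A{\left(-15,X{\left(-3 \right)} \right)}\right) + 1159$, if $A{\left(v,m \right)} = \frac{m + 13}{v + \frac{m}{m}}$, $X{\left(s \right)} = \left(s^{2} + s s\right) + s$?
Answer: $1134$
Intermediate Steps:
$X{\left(s \right)} = s + 2 s^{2}$ ($X{\left(s \right)} = \left(s^{2} + s^{2}\right) + s = 2 s^{2} + s = s + 2 s^{2}$)
$A{\left(v,m \right)} = \frac{13 + m}{1 + v}$ ($A{\left(v,m \right)} = \frac{13 + m}{v + 1} = \frac{13 + m}{1 + v}$)
$\left(d{\left(-23,-37 \right)} + A{\left(-15,X{\left(-3 \right)} \right)}\right) + 1159 = \left(-23 + \frac{13 - 3 \left(1 + 2 \left(-3\right)\right)}{1 - 15}\right) + 1159 = \left(-23 + \frac{13 - 3 \left(1 - 6\right)}{-14}\right) + 1159 = \left(-23 - \frac{13 - -15}{14}\right) + 1159 = \left(-23 - \frac{13 + 15}{14}\right) + 1159 = \left(-23 - 2\right) + 1159 = -25 + 1159 = 1134$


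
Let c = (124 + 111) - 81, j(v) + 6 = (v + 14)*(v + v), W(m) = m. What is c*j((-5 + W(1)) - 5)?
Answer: -14784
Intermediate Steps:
j(v) = -6 + 2*v*(14 + v) (j(v) = -6 + (v + 14)*(v + v) = -6 + (14 + v)*(2*v) = -6 + 2*v*(14 + v))
c = 154 (c = 235 - 81 = 154)
c*j((-5 + W(1)) - 5) = 154*(-6 + 2*((-5 + 1) - 5)**2 + 28*((-5 + 1) - 5)) = 154*(-6 + 2*(-4 - 5)**2 + 28*(-4 - 5)) = 154*(-6 + 2*(-9)**2 + 28*(-9)) = 154*(-6 + 2*81 - 252) = 154*(-6 + 162 - 252) = 154*(-96) = -14784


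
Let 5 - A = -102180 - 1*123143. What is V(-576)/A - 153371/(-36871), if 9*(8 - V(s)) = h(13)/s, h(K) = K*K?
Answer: 179154254431903/43069028078592 ≈ 4.1597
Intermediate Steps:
h(K) = K²
A = 225328 (A = 5 - (-102180 - 1*123143) = 5 - (-102180 - 123143) = 5 - 1*(-225323) = 5 + 225323 = 225328)
V(s) = 8 - 169/(9*s) (V(s) = 8 - 13²/(9*s) = 8 - 169/(9*s))
V(-576)/A - 153371/(-36871) = (8 - 169/9/(-576))/225328 - 153371/(-36871) = (8 - 169/9*(-1/576))*(1/225328) - 153371*(-1/36871) = (8 + 169/5184)*(1/225328) + 153371/36871 = (41641/5184)*(1/225328) + 153371/36871 = 41641/1168100352 + 153371/36871 = 179154254431903/43069028078592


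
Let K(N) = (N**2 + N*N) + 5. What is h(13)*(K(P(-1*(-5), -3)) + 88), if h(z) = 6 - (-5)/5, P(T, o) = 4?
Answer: 875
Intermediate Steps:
K(N) = 5 + 2*N**2 (K(N) = (N**2 + N**2) + 5 = 2*N**2 + 5 = 5 + 2*N**2)
h(z) = 7 (h(z) = 6 - (-5)/5 = 6 - 1*(-1) = 6 + 1 = 7)
h(13)*(K(P(-1*(-5), -3)) + 88) = 7*((5 + 2*4**2) + 88) = 7*((5 + 2*16) + 88) = 7*((5 + 32) + 88) = 7*(37 + 88) = 7*125 = 875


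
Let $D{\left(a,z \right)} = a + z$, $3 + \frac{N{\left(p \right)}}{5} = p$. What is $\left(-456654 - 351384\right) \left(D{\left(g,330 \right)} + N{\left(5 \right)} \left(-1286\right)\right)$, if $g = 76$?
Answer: $10063305252$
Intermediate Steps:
$N{\left(p \right)} = -15 + 5 p$
$\left(-456654 - 351384\right) \left(D{\left(g,330 \right)} + N{\left(5 \right)} \left(-1286\right)\right) = \left(-456654 - 351384\right) \left(\left(76 + 330\right) + \left(-15 + 5 \cdot 5\right) \left(-1286\right)\right) = - 808038 \left(406 + \left(-15 + 25\right) \left(-1286\right)\right) = - 808038 \left(406 + 10 \left(-1286\right)\right) = - 808038 \left(406 - 12860\right) = \left(-808038\right) \left(-12454\right) = 10063305252$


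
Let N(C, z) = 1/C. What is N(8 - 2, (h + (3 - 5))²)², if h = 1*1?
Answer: 1/36 ≈ 0.027778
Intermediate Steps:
h = 1
N(8 - 2, (h + (3 - 5))²)² = (1/(8 - 2))² = (1/6)² = (⅙)² = 1/36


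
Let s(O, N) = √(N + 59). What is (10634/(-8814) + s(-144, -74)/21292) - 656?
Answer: -222793/339 + I*√15/21292 ≈ -657.21 + 0.0001819*I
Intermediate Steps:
s(O, N) = √(59 + N)
(10634/(-8814) + s(-144, -74)/21292) - 656 = (10634/(-8814) + √(59 - 74)/21292) - 656 = (10634*(-1/8814) + √(-15)*(1/21292)) - 656 = (-409/339 + (I*√15)*(1/21292)) - 656 = (-409/339 + I*√15/21292) - 656 = -222793/339 + I*√15/21292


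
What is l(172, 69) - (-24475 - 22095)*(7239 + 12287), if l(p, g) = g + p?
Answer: 909326061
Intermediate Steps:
l(172, 69) - (-24475 - 22095)*(7239 + 12287) = (69 + 172) - (-24475 - 22095)*(7239 + 12287) = 241 - (-46570)*19526 = 241 - 1*(-909325820) = 241 + 909325820 = 909326061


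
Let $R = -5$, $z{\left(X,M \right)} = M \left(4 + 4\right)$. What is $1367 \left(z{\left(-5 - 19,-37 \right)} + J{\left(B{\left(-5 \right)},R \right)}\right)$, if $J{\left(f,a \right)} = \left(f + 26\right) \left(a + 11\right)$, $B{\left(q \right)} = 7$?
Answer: $-133966$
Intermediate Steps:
$z{\left(X,M \right)} = 8 M$ ($z{\left(X,M \right)} = M 8 = 8 M$)
$J{\left(f,a \right)} = \left(11 + a\right) \left(26 + f\right)$ ($J{\left(f,a \right)} = \left(26 + f\right) \left(11 + a\right) = \left(11 + a\right) \left(26 + f\right)$)
$1367 \left(z{\left(-5 - 19,-37 \right)} + J{\left(B{\left(-5 \right)},R \right)}\right) = 1367 \left(8 \left(-37\right) + \left(286 + 11 \cdot 7 + 26 \left(-5\right) - 35\right)\right) = 1367 \left(-296 + \left(286 + 77 - 130 - 35\right)\right) = 1367 \left(-296 + 198\right) = 1367 \left(-98\right) = -133966$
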